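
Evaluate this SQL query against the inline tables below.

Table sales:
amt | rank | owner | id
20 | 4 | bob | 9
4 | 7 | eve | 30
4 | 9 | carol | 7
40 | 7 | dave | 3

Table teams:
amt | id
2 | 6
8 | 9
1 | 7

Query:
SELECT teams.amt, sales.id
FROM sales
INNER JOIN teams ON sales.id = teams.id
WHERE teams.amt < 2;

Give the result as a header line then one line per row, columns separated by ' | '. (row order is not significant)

== RESULT ==
teams.amt | sales.id
1 | 7

Derivation:
After JOIN teams (2 rows):
sales.amt | sales.rank | sales.owner | sales.id | teams.amt | teams.id
20 | 4 | bob | 9 | 8 | 9
4 | 9 | carol | 7 | 1 | 7
After WHERE (1 rows):
sales.amt | sales.rank | sales.owner | sales.id | teams.amt | teams.id
4 | 9 | carol | 7 | 1 | 7
After SELECT (1 rows):
teams.amt | sales.id
1 | 7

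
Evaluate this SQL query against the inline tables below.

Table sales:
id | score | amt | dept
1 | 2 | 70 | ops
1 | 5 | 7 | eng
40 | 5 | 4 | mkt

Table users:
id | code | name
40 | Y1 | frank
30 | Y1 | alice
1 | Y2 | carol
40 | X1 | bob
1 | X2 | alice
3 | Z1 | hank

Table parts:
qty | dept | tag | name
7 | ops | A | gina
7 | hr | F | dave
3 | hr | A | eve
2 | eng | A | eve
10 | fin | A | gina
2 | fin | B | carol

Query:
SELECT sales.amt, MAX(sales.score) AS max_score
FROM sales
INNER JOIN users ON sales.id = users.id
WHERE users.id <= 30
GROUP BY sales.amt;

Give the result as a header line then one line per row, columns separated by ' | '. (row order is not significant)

== RESULT ==
sales.amt | max_score
70 | 2
7 | 5

Derivation:
After JOIN users (6 rows):
sales.id | sales.score | sales.amt | sales.dept | users.id | users.code | users.name
1 | 2 | 70 | ops | 1 | Y2 | carol
1 | 2 | 70 | ops | 1 | X2 | alice
1 | 5 | 7 | eng | 1 | Y2 | carol
1 | 5 | 7 | eng | 1 | X2 | alice
40 | 5 | 4 | mkt | 40 | Y1 | frank
40 | 5 | 4 | mkt | 40 | X1 | bob
After WHERE (4 rows):
sales.id | sales.score | sales.amt | sales.dept | users.id | users.code | users.name
1 | 2 | 70 | ops | 1 | Y2 | carol
1 | 2 | 70 | ops | 1 | X2 | alice
1 | 5 | 7 | eng | 1 | Y2 | carol
1 | 5 | 7 | eng | 1 | X2 | alice
After GROUP BY (2 rows):
sales.amt | max_score
70 | 2
7 | 5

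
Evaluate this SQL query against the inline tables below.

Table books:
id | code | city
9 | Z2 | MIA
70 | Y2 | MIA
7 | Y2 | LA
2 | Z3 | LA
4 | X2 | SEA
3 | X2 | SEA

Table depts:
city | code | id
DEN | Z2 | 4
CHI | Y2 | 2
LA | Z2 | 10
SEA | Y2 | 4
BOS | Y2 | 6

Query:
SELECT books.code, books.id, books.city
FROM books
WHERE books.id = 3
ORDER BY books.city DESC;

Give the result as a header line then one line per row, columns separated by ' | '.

After WHERE (1 rows):
books.id | books.code | books.city
3 | X2 | SEA
After SELECT (1 rows):
books.code | books.id | books.city
X2 | 3 | SEA
After ORDER BY (1 rows):
books.code | books.id | books.city
X2 | 3 | SEA

== RESULT ==
books.code | books.id | books.city
X2 | 3 | SEA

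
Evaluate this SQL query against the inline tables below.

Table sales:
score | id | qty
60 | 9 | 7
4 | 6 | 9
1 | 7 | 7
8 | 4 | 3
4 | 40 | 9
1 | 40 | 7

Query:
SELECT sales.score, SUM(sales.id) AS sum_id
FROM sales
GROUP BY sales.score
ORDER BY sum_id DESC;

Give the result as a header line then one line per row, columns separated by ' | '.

== RESULT ==
sales.score | sum_id
1 | 47
4 | 46
60 | 9
8 | 4

Derivation:
After GROUP BY (4 rows):
sales.score | sum_id
60 | 9
4 | 46
1 | 47
8 | 4
After ORDER BY (4 rows):
sales.score | sum_id
1 | 47
4 | 46
60 | 9
8 | 4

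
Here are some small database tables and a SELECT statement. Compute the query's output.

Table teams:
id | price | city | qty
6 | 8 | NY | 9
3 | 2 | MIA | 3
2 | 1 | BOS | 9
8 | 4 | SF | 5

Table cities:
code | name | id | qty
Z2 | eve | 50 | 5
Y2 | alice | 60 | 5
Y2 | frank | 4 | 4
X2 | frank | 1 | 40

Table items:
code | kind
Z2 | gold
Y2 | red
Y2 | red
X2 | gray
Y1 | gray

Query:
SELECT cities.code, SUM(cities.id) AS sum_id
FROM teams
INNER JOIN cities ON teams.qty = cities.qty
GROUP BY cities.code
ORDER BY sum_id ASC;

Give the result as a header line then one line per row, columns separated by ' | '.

After JOIN cities (2 rows):
teams.id | teams.price | teams.city | teams.qty | cities.code | cities.name | cities.id | cities.qty
8 | 4 | SF | 5 | Z2 | eve | 50 | 5
8 | 4 | SF | 5 | Y2 | alice | 60 | 5
After GROUP BY (2 rows):
cities.code | sum_id
Z2 | 50
Y2 | 60
After ORDER BY (2 rows):
cities.code | sum_id
Z2 | 50
Y2 | 60

== RESULT ==
cities.code | sum_id
Z2 | 50
Y2 | 60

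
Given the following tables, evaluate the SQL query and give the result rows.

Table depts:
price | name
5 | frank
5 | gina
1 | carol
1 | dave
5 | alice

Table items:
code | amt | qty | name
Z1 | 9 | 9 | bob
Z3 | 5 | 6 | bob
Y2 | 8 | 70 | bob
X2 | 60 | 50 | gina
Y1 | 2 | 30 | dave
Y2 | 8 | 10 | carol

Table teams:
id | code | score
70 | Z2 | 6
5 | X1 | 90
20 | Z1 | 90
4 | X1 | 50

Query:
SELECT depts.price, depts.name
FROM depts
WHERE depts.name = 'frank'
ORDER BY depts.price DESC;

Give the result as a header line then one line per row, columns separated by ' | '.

After WHERE (1 rows):
depts.price | depts.name
5 | frank
After SELECT (1 rows):
depts.price | depts.name
5 | frank
After ORDER BY (1 rows):
depts.price | depts.name
5 | frank

== RESULT ==
depts.price | depts.name
5 | frank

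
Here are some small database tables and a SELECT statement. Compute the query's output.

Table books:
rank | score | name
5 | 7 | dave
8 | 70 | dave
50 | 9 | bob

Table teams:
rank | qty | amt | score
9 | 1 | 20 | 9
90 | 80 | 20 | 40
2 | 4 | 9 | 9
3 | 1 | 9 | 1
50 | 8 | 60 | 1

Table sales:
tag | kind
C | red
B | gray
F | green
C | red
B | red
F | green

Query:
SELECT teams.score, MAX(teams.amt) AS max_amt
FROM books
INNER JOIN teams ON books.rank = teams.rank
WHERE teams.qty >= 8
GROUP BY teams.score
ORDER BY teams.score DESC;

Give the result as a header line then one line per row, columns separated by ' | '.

After JOIN teams (1 rows):
books.rank | books.score | books.name | teams.rank | teams.qty | teams.amt | teams.score
50 | 9 | bob | 50 | 8 | 60 | 1
After WHERE (1 rows):
books.rank | books.score | books.name | teams.rank | teams.qty | teams.amt | teams.score
50 | 9 | bob | 50 | 8 | 60 | 1
After GROUP BY (1 rows):
teams.score | max_amt
1 | 60
After ORDER BY (1 rows):
teams.score | max_amt
1 | 60

== RESULT ==
teams.score | max_amt
1 | 60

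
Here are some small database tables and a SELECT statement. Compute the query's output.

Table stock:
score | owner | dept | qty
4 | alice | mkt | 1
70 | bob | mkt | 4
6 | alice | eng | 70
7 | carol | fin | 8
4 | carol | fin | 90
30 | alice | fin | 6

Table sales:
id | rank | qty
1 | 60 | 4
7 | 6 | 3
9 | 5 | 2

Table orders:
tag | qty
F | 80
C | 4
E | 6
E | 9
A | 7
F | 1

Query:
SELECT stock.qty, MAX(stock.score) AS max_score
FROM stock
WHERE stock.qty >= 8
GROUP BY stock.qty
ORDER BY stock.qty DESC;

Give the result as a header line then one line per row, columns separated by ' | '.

After WHERE (3 rows):
stock.score | stock.owner | stock.dept | stock.qty
6 | alice | eng | 70
7 | carol | fin | 8
4 | carol | fin | 90
After GROUP BY (3 rows):
stock.qty | max_score
70 | 6
8 | 7
90 | 4
After ORDER BY (3 rows):
stock.qty | max_score
90 | 4
70 | 6
8 | 7

== RESULT ==
stock.qty | max_score
90 | 4
70 | 6
8 | 7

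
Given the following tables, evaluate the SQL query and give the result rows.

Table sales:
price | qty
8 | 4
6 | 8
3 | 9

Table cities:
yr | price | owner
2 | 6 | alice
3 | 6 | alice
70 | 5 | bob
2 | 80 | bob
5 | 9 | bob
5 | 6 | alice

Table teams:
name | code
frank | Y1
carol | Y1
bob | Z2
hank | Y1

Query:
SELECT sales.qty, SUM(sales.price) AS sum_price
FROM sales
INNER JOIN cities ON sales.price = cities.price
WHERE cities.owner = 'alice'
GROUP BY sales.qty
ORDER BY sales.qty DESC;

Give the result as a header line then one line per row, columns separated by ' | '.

After JOIN cities (3 rows):
sales.price | sales.qty | cities.yr | cities.price | cities.owner
6 | 8 | 2 | 6 | alice
6 | 8 | 3 | 6 | alice
6 | 8 | 5 | 6 | alice
After WHERE (3 rows):
sales.price | sales.qty | cities.yr | cities.price | cities.owner
6 | 8 | 2 | 6 | alice
6 | 8 | 3 | 6 | alice
6 | 8 | 5 | 6 | alice
After GROUP BY (1 rows):
sales.qty | sum_price
8 | 18
After ORDER BY (1 rows):
sales.qty | sum_price
8 | 18

== RESULT ==
sales.qty | sum_price
8 | 18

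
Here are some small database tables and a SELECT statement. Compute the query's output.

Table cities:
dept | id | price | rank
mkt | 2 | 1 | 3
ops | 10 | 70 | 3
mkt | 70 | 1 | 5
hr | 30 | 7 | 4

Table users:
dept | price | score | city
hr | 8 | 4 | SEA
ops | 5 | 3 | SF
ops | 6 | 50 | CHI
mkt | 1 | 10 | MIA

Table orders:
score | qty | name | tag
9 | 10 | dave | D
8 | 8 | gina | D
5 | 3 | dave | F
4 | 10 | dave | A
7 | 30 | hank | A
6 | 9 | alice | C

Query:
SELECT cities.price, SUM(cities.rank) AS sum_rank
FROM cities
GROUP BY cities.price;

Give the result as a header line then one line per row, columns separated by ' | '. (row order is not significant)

== RESULT ==
cities.price | sum_rank
1 | 8
70 | 3
7 | 4

Derivation:
After GROUP BY (3 rows):
cities.price | sum_rank
1 | 8
70 | 3
7 | 4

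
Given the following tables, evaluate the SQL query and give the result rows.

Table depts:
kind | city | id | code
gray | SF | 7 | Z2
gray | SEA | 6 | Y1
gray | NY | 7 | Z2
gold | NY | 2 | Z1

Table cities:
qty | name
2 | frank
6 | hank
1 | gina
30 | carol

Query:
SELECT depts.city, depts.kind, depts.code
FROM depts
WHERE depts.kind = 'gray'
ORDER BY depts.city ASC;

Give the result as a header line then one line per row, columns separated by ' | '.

After WHERE (3 rows):
depts.kind | depts.city | depts.id | depts.code
gray | SF | 7 | Z2
gray | SEA | 6 | Y1
gray | NY | 7 | Z2
After SELECT (3 rows):
depts.city | depts.kind | depts.code
SF | gray | Z2
SEA | gray | Y1
NY | gray | Z2
After ORDER BY (3 rows):
depts.city | depts.kind | depts.code
NY | gray | Z2
SEA | gray | Y1
SF | gray | Z2

== RESULT ==
depts.city | depts.kind | depts.code
NY | gray | Z2
SEA | gray | Y1
SF | gray | Z2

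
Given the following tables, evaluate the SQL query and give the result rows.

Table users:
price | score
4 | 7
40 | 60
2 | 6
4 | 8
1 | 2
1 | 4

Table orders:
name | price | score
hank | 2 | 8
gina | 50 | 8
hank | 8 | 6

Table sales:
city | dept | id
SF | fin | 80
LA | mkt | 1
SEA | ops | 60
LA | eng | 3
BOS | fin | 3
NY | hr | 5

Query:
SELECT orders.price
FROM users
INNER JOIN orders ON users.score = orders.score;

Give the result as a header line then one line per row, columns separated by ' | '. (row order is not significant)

After JOIN orders (3 rows):
users.price | users.score | orders.name | orders.price | orders.score
2 | 6 | hank | 8 | 6
4 | 8 | hank | 2 | 8
4 | 8 | gina | 50 | 8
After SELECT (3 rows):
orders.price
8
2
50

== RESULT ==
orders.price
8
2
50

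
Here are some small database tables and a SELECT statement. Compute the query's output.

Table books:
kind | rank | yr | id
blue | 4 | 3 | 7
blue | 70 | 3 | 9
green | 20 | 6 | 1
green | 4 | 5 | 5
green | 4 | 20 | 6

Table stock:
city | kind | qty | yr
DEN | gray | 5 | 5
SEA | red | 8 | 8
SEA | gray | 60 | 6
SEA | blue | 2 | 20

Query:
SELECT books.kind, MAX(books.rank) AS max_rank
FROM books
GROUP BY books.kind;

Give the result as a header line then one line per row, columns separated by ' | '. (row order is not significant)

After GROUP BY (2 rows):
books.kind | max_rank
blue | 70
green | 20

== RESULT ==
books.kind | max_rank
blue | 70
green | 20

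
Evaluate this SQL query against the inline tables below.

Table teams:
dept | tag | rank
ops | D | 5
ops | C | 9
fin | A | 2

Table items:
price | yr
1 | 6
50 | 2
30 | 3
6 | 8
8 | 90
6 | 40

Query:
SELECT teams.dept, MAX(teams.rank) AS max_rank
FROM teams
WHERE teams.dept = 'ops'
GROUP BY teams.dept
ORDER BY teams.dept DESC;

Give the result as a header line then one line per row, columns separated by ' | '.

== RESULT ==
teams.dept | max_rank
ops | 9

Derivation:
After WHERE (2 rows):
teams.dept | teams.tag | teams.rank
ops | D | 5
ops | C | 9
After GROUP BY (1 rows):
teams.dept | max_rank
ops | 9
After ORDER BY (1 rows):
teams.dept | max_rank
ops | 9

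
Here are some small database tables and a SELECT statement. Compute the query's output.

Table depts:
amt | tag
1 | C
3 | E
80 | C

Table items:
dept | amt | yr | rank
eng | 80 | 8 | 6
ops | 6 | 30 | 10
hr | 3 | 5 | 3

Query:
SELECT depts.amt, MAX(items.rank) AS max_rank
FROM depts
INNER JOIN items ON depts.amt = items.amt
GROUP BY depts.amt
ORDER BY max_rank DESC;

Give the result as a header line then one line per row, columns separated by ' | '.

After JOIN items (2 rows):
depts.amt | depts.tag | items.dept | items.amt | items.yr | items.rank
3 | E | hr | 3 | 5 | 3
80 | C | eng | 80 | 8 | 6
After GROUP BY (2 rows):
depts.amt | max_rank
3 | 3
80 | 6
After ORDER BY (2 rows):
depts.amt | max_rank
80 | 6
3 | 3

== RESULT ==
depts.amt | max_rank
80 | 6
3 | 3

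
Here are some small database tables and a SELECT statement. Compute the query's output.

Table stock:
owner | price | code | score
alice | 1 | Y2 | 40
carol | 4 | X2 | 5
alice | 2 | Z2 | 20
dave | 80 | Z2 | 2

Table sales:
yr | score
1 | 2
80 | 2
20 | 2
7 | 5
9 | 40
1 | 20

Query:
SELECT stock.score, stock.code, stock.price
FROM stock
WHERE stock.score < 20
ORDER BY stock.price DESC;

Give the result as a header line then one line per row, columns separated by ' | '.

After WHERE (2 rows):
stock.owner | stock.price | stock.code | stock.score
carol | 4 | X2 | 5
dave | 80 | Z2 | 2
After SELECT (2 rows):
stock.score | stock.code | stock.price
5 | X2 | 4
2 | Z2 | 80
After ORDER BY (2 rows):
stock.score | stock.code | stock.price
2 | Z2 | 80
5 | X2 | 4

== RESULT ==
stock.score | stock.code | stock.price
2 | Z2 | 80
5 | X2 | 4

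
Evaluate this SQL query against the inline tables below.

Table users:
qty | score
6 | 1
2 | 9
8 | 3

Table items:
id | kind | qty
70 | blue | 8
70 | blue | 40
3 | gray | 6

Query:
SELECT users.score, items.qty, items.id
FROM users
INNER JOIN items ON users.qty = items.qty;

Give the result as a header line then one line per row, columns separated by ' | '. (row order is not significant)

== RESULT ==
users.score | items.qty | items.id
1 | 6 | 3
3 | 8 | 70

Derivation:
After JOIN items (2 rows):
users.qty | users.score | items.id | items.kind | items.qty
6 | 1 | 3 | gray | 6
8 | 3 | 70 | blue | 8
After SELECT (2 rows):
users.score | items.qty | items.id
1 | 6 | 3
3 | 8 | 70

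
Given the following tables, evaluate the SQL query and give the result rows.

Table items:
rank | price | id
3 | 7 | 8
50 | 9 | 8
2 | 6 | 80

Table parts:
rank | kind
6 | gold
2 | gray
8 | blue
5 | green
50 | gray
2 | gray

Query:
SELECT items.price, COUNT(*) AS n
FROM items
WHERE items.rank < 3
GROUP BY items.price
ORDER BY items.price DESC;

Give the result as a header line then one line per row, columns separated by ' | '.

== RESULT ==
items.price | n
6 | 1

Derivation:
After WHERE (1 rows):
items.rank | items.price | items.id
2 | 6 | 80
After GROUP BY (1 rows):
items.price | n
6 | 1
After ORDER BY (1 rows):
items.price | n
6 | 1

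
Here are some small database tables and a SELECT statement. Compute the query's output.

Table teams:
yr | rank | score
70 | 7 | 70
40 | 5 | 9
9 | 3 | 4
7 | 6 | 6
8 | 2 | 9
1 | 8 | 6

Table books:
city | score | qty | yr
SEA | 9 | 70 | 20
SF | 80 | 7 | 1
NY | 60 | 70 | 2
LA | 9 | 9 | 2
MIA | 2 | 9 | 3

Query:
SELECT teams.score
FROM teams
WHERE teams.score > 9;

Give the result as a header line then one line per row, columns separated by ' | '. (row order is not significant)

After WHERE (1 rows):
teams.yr | teams.rank | teams.score
70 | 7 | 70
After SELECT (1 rows):
teams.score
70

== RESULT ==
teams.score
70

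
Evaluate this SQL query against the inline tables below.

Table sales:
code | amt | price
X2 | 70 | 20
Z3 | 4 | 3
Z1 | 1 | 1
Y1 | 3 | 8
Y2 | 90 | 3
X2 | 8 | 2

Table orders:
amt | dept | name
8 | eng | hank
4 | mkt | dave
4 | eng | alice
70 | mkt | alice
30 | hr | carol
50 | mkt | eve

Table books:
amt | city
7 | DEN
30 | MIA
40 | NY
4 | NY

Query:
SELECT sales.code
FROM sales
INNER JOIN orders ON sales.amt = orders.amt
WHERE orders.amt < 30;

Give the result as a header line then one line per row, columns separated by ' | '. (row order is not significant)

== RESULT ==
sales.code
Z3
Z3
X2

Derivation:
After JOIN orders (4 rows):
sales.code | sales.amt | sales.price | orders.amt | orders.dept | orders.name
X2 | 70 | 20 | 70 | mkt | alice
Z3 | 4 | 3 | 4 | mkt | dave
Z3 | 4 | 3 | 4 | eng | alice
X2 | 8 | 2 | 8 | eng | hank
After WHERE (3 rows):
sales.code | sales.amt | sales.price | orders.amt | orders.dept | orders.name
Z3 | 4 | 3 | 4 | mkt | dave
Z3 | 4 | 3 | 4 | eng | alice
X2 | 8 | 2 | 8 | eng | hank
After SELECT (3 rows):
sales.code
Z3
Z3
X2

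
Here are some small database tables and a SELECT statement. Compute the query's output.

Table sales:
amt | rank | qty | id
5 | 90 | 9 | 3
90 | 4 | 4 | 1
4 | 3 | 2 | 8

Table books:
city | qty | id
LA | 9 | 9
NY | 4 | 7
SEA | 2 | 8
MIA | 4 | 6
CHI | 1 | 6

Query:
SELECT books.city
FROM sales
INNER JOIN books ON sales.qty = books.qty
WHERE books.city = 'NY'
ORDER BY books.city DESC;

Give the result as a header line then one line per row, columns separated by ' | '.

After JOIN books (4 rows):
sales.amt | sales.rank | sales.qty | sales.id | books.city | books.qty | books.id
5 | 90 | 9 | 3 | LA | 9 | 9
90 | 4 | 4 | 1 | NY | 4 | 7
90 | 4 | 4 | 1 | MIA | 4 | 6
4 | 3 | 2 | 8 | SEA | 2 | 8
After WHERE (1 rows):
sales.amt | sales.rank | sales.qty | sales.id | books.city | books.qty | books.id
90 | 4 | 4 | 1 | NY | 4 | 7
After SELECT (1 rows):
books.city
NY
After ORDER BY (1 rows):
books.city
NY

== RESULT ==
books.city
NY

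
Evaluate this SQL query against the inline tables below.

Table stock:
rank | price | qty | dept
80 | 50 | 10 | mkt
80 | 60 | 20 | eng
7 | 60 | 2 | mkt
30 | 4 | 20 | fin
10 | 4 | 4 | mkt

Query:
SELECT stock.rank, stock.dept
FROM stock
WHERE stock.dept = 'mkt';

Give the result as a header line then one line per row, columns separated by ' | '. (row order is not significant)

== RESULT ==
stock.rank | stock.dept
80 | mkt
7 | mkt
10 | mkt

Derivation:
After WHERE (3 rows):
stock.rank | stock.price | stock.qty | stock.dept
80 | 50 | 10 | mkt
7 | 60 | 2 | mkt
10 | 4 | 4 | mkt
After SELECT (3 rows):
stock.rank | stock.dept
80 | mkt
7 | mkt
10 | mkt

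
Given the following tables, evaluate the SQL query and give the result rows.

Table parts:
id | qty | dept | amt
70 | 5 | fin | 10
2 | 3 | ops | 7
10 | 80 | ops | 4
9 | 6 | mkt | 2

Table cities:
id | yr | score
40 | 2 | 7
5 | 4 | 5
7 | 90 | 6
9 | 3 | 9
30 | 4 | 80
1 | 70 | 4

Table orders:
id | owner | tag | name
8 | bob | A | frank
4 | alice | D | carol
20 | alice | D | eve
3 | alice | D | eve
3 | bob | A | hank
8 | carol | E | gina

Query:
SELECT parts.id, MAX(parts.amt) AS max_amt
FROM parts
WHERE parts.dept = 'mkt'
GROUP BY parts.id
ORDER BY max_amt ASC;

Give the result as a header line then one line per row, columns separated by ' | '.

After WHERE (1 rows):
parts.id | parts.qty | parts.dept | parts.amt
9 | 6 | mkt | 2
After GROUP BY (1 rows):
parts.id | max_amt
9 | 2
After ORDER BY (1 rows):
parts.id | max_amt
9 | 2

== RESULT ==
parts.id | max_amt
9 | 2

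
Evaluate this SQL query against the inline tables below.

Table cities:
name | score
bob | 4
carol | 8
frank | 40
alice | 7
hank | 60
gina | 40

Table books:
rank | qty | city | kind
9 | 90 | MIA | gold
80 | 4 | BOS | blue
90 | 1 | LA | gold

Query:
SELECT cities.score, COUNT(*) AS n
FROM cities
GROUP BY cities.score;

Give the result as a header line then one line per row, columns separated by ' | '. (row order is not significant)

After GROUP BY (5 rows):
cities.score | n
4 | 1
8 | 1
40 | 2
7 | 1
60 | 1

== RESULT ==
cities.score | n
4 | 1
8 | 1
40 | 2
7 | 1
60 | 1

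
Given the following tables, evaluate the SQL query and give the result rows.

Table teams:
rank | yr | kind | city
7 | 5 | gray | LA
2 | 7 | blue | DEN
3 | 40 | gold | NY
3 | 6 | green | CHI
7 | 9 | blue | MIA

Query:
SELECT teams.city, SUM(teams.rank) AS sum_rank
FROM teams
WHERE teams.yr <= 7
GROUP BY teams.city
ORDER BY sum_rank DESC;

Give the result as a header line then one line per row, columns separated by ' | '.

After WHERE (3 rows):
teams.rank | teams.yr | teams.kind | teams.city
7 | 5 | gray | LA
2 | 7 | blue | DEN
3 | 6 | green | CHI
After GROUP BY (3 rows):
teams.city | sum_rank
LA | 7
DEN | 2
CHI | 3
After ORDER BY (3 rows):
teams.city | sum_rank
LA | 7
CHI | 3
DEN | 2

== RESULT ==
teams.city | sum_rank
LA | 7
CHI | 3
DEN | 2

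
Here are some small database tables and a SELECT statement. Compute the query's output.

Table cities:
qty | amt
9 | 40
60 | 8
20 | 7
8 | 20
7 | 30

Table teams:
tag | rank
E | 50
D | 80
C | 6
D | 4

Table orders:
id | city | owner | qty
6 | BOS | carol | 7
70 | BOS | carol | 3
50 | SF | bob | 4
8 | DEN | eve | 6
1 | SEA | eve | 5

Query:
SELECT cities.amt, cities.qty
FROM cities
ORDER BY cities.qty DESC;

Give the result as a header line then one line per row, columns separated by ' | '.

After SELECT (5 rows):
cities.amt | cities.qty
40 | 9
8 | 60
7 | 20
20 | 8
30 | 7
After ORDER BY (5 rows):
cities.amt | cities.qty
8 | 60
7 | 20
40 | 9
20 | 8
30 | 7

== RESULT ==
cities.amt | cities.qty
8 | 60
7 | 20
40 | 9
20 | 8
30 | 7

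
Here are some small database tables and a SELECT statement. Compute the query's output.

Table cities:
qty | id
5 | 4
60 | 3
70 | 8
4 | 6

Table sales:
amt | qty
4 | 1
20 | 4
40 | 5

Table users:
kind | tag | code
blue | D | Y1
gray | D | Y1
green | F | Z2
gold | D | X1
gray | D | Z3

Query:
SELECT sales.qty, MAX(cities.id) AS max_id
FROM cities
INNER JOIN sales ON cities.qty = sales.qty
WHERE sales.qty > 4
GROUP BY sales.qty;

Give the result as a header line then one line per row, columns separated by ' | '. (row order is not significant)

After JOIN sales (2 rows):
cities.qty | cities.id | sales.amt | sales.qty
5 | 4 | 40 | 5
4 | 6 | 20 | 4
After WHERE (1 rows):
cities.qty | cities.id | sales.amt | sales.qty
5 | 4 | 40 | 5
After GROUP BY (1 rows):
sales.qty | max_id
5 | 4

== RESULT ==
sales.qty | max_id
5 | 4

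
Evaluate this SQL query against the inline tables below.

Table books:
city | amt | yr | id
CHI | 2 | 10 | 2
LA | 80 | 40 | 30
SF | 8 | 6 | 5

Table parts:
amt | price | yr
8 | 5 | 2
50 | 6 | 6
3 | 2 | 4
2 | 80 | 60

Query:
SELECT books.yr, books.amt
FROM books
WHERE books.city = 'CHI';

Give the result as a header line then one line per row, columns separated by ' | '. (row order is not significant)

== RESULT ==
books.yr | books.amt
10 | 2

Derivation:
After WHERE (1 rows):
books.city | books.amt | books.yr | books.id
CHI | 2 | 10 | 2
After SELECT (1 rows):
books.yr | books.amt
10 | 2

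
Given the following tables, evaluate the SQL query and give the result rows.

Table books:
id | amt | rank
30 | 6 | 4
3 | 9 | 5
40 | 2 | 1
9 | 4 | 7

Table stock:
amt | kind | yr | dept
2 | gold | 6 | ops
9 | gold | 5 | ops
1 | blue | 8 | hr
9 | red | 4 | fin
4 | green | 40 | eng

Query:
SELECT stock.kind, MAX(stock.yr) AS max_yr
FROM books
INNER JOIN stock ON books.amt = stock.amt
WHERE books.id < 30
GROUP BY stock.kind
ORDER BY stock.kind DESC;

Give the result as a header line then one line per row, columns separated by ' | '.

After JOIN stock (4 rows):
books.id | books.amt | books.rank | stock.amt | stock.kind | stock.yr | stock.dept
3 | 9 | 5 | 9 | gold | 5 | ops
3 | 9 | 5 | 9 | red | 4 | fin
40 | 2 | 1 | 2 | gold | 6 | ops
9 | 4 | 7 | 4 | green | 40 | eng
After WHERE (3 rows):
books.id | books.amt | books.rank | stock.amt | stock.kind | stock.yr | stock.dept
3 | 9 | 5 | 9 | gold | 5 | ops
3 | 9 | 5 | 9 | red | 4 | fin
9 | 4 | 7 | 4 | green | 40 | eng
After GROUP BY (3 rows):
stock.kind | max_yr
gold | 5
red | 4
green | 40
After ORDER BY (3 rows):
stock.kind | max_yr
red | 4
green | 40
gold | 5

== RESULT ==
stock.kind | max_yr
red | 4
green | 40
gold | 5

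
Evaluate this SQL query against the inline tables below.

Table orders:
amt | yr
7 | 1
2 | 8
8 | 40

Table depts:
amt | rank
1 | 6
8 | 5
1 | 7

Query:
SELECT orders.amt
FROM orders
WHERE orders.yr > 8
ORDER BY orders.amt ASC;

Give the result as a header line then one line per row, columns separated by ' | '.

== RESULT ==
orders.amt
8

Derivation:
After WHERE (1 rows):
orders.amt | orders.yr
8 | 40
After SELECT (1 rows):
orders.amt
8
After ORDER BY (1 rows):
orders.amt
8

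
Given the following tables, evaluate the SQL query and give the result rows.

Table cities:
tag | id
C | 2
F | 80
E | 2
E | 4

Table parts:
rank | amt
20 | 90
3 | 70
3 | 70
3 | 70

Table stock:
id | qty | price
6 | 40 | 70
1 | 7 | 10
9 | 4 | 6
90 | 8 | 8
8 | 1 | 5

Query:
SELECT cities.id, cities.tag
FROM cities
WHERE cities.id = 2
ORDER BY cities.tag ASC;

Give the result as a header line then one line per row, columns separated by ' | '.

== RESULT ==
cities.id | cities.tag
2 | C
2 | E

Derivation:
After WHERE (2 rows):
cities.tag | cities.id
C | 2
E | 2
After SELECT (2 rows):
cities.id | cities.tag
2 | C
2 | E
After ORDER BY (2 rows):
cities.id | cities.tag
2 | C
2 | E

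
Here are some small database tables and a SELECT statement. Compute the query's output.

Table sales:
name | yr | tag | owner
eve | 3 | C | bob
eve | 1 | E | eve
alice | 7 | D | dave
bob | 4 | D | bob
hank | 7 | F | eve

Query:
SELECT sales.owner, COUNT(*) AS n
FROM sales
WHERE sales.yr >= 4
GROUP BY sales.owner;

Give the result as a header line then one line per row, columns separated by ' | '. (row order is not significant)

== RESULT ==
sales.owner | n
dave | 1
bob | 1
eve | 1

Derivation:
After WHERE (3 rows):
sales.name | sales.yr | sales.tag | sales.owner
alice | 7 | D | dave
bob | 4 | D | bob
hank | 7 | F | eve
After GROUP BY (3 rows):
sales.owner | n
dave | 1
bob | 1
eve | 1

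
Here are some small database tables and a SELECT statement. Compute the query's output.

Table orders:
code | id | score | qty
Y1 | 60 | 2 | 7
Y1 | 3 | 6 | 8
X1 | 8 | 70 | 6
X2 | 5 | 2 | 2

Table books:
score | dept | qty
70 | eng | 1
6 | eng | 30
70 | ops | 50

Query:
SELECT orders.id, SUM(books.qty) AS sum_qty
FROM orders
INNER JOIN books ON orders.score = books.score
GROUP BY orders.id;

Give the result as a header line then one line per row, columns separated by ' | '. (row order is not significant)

== RESULT ==
orders.id | sum_qty
3 | 30
8 | 51

Derivation:
After JOIN books (3 rows):
orders.code | orders.id | orders.score | orders.qty | books.score | books.dept | books.qty
Y1 | 3 | 6 | 8 | 6 | eng | 30
X1 | 8 | 70 | 6 | 70 | eng | 1
X1 | 8 | 70 | 6 | 70 | ops | 50
After GROUP BY (2 rows):
orders.id | sum_qty
3 | 30
8 | 51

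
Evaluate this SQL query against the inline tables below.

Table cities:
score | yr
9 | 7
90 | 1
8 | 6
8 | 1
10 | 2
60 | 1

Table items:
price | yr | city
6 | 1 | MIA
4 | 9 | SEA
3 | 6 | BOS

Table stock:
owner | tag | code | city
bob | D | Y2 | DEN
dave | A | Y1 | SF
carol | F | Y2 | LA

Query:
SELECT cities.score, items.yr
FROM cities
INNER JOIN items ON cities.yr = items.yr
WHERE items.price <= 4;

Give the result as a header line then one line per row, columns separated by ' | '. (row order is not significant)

== RESULT ==
cities.score | items.yr
8 | 6

Derivation:
After JOIN items (4 rows):
cities.score | cities.yr | items.price | items.yr | items.city
90 | 1 | 6 | 1 | MIA
8 | 6 | 3 | 6 | BOS
8 | 1 | 6 | 1 | MIA
60 | 1 | 6 | 1 | MIA
After WHERE (1 rows):
cities.score | cities.yr | items.price | items.yr | items.city
8 | 6 | 3 | 6 | BOS
After SELECT (1 rows):
cities.score | items.yr
8 | 6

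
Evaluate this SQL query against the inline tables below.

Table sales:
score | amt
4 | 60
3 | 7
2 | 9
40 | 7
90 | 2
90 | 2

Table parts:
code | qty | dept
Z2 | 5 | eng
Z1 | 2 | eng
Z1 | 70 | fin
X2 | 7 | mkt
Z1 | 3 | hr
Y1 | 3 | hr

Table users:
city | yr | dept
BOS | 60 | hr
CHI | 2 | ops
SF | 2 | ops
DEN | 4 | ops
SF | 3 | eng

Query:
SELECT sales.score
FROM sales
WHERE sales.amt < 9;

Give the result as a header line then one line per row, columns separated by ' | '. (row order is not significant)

After WHERE (4 rows):
sales.score | sales.amt
3 | 7
40 | 7
90 | 2
90 | 2
After SELECT (4 rows):
sales.score
3
40
90
90

== RESULT ==
sales.score
3
40
90
90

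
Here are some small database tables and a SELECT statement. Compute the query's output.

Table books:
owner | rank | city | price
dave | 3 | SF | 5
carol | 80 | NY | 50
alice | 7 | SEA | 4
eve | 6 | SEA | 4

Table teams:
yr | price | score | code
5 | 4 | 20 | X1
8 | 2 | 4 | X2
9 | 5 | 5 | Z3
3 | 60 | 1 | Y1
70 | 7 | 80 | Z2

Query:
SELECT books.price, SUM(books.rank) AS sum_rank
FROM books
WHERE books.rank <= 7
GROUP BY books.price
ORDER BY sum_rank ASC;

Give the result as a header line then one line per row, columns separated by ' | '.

== RESULT ==
books.price | sum_rank
5 | 3
4 | 13

Derivation:
After WHERE (3 rows):
books.owner | books.rank | books.city | books.price
dave | 3 | SF | 5
alice | 7 | SEA | 4
eve | 6 | SEA | 4
After GROUP BY (2 rows):
books.price | sum_rank
5 | 3
4 | 13
After ORDER BY (2 rows):
books.price | sum_rank
5 | 3
4 | 13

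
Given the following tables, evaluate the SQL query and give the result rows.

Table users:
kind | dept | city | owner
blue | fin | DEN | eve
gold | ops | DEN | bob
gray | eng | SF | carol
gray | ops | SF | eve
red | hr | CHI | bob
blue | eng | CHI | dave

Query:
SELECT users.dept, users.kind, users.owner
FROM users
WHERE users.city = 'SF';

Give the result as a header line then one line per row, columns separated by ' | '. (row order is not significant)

== RESULT ==
users.dept | users.kind | users.owner
eng | gray | carol
ops | gray | eve

Derivation:
After WHERE (2 rows):
users.kind | users.dept | users.city | users.owner
gray | eng | SF | carol
gray | ops | SF | eve
After SELECT (2 rows):
users.dept | users.kind | users.owner
eng | gray | carol
ops | gray | eve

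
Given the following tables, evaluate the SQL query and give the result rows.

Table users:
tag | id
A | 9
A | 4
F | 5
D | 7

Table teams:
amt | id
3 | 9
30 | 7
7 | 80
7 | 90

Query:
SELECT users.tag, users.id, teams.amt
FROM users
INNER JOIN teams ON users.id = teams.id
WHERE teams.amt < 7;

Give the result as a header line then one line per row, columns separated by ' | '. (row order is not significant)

== RESULT ==
users.tag | users.id | teams.amt
A | 9 | 3

Derivation:
After JOIN teams (2 rows):
users.tag | users.id | teams.amt | teams.id
A | 9 | 3 | 9
D | 7 | 30 | 7
After WHERE (1 rows):
users.tag | users.id | teams.amt | teams.id
A | 9 | 3 | 9
After SELECT (1 rows):
users.tag | users.id | teams.amt
A | 9 | 3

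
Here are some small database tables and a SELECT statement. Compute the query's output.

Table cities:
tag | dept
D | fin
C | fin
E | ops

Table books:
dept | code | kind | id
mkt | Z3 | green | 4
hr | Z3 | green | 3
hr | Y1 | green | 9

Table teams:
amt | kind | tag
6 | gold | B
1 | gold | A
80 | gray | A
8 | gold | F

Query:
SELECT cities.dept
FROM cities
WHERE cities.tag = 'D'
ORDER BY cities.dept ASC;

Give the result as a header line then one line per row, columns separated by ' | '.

After WHERE (1 rows):
cities.tag | cities.dept
D | fin
After SELECT (1 rows):
cities.dept
fin
After ORDER BY (1 rows):
cities.dept
fin

== RESULT ==
cities.dept
fin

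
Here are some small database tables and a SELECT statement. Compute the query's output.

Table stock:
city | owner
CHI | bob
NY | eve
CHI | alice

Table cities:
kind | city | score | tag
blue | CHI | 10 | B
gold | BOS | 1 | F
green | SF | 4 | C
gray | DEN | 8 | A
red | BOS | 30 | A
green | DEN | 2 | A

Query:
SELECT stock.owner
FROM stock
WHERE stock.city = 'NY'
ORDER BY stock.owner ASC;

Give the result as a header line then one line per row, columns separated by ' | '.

After WHERE (1 rows):
stock.city | stock.owner
NY | eve
After SELECT (1 rows):
stock.owner
eve
After ORDER BY (1 rows):
stock.owner
eve

== RESULT ==
stock.owner
eve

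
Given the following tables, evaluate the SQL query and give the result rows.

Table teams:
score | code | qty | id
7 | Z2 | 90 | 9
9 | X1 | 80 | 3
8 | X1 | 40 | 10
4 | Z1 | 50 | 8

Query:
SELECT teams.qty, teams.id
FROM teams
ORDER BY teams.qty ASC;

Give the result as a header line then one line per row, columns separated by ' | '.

After SELECT (4 rows):
teams.qty | teams.id
90 | 9
80 | 3
40 | 10
50 | 8
After ORDER BY (4 rows):
teams.qty | teams.id
40 | 10
50 | 8
80 | 3
90 | 9

== RESULT ==
teams.qty | teams.id
40 | 10
50 | 8
80 | 3
90 | 9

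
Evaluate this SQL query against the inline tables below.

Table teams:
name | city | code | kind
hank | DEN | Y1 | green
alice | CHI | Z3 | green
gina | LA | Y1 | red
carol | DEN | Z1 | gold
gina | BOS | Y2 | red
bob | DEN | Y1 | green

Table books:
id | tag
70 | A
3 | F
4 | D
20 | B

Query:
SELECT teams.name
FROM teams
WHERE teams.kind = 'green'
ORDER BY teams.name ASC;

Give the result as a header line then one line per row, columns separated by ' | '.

After WHERE (3 rows):
teams.name | teams.city | teams.code | teams.kind
hank | DEN | Y1 | green
alice | CHI | Z3 | green
bob | DEN | Y1 | green
After SELECT (3 rows):
teams.name
hank
alice
bob
After ORDER BY (3 rows):
teams.name
alice
bob
hank

== RESULT ==
teams.name
alice
bob
hank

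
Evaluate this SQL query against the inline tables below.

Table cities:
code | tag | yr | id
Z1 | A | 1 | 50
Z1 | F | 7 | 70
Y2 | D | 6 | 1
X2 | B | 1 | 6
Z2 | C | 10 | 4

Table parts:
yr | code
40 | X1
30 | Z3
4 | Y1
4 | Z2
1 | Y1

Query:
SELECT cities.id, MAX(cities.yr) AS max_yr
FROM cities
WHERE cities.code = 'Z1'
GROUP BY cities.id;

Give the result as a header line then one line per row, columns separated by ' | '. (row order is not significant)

== RESULT ==
cities.id | max_yr
50 | 1
70 | 7

Derivation:
After WHERE (2 rows):
cities.code | cities.tag | cities.yr | cities.id
Z1 | A | 1 | 50
Z1 | F | 7 | 70
After GROUP BY (2 rows):
cities.id | max_yr
50 | 1
70 | 7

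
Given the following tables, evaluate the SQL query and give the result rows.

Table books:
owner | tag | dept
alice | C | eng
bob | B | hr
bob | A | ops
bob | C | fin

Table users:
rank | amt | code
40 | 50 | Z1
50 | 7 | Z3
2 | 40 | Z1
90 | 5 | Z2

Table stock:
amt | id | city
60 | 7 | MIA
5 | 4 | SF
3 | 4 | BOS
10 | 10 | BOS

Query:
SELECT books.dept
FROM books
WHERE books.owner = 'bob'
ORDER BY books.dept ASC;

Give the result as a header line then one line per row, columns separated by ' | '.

After WHERE (3 rows):
books.owner | books.tag | books.dept
bob | B | hr
bob | A | ops
bob | C | fin
After SELECT (3 rows):
books.dept
hr
ops
fin
After ORDER BY (3 rows):
books.dept
fin
hr
ops

== RESULT ==
books.dept
fin
hr
ops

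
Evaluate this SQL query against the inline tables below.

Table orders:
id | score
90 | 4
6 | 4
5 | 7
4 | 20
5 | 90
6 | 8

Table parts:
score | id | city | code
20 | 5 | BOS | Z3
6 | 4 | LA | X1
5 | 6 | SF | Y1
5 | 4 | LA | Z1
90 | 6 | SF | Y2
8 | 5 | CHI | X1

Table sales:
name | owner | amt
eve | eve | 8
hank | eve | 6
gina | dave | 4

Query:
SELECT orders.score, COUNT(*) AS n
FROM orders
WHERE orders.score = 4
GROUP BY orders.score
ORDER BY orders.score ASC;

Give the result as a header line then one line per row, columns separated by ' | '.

After WHERE (2 rows):
orders.id | orders.score
90 | 4
6 | 4
After GROUP BY (1 rows):
orders.score | n
4 | 2
After ORDER BY (1 rows):
orders.score | n
4 | 2

== RESULT ==
orders.score | n
4 | 2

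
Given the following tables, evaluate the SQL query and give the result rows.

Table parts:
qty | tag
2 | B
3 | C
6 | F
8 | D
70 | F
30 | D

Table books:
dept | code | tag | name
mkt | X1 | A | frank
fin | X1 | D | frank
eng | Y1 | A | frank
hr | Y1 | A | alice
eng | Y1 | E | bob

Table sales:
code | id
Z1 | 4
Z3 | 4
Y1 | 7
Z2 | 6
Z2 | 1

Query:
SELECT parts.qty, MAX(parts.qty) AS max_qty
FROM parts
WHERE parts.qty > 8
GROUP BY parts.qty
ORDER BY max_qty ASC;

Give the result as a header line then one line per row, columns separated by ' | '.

After WHERE (2 rows):
parts.qty | parts.tag
70 | F
30 | D
After GROUP BY (2 rows):
parts.qty | max_qty
70 | 70
30 | 30
After ORDER BY (2 rows):
parts.qty | max_qty
30 | 30
70 | 70

== RESULT ==
parts.qty | max_qty
30 | 30
70 | 70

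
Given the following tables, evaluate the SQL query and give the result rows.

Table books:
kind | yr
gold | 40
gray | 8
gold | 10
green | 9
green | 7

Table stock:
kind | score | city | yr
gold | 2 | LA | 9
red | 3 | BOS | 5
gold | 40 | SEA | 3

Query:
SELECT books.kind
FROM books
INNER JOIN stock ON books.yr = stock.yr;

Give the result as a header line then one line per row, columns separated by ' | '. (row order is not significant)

== RESULT ==
books.kind
green

Derivation:
After JOIN stock (1 rows):
books.kind | books.yr | stock.kind | stock.score | stock.city | stock.yr
green | 9 | gold | 2 | LA | 9
After SELECT (1 rows):
books.kind
green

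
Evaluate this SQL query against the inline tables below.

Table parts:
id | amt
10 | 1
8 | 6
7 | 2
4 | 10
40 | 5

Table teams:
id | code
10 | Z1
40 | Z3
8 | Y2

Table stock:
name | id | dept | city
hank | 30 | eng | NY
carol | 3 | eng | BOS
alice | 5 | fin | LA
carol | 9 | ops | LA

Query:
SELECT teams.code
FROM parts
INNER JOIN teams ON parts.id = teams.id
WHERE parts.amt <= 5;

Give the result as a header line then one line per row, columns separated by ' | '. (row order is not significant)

After JOIN teams (3 rows):
parts.id | parts.amt | teams.id | teams.code
10 | 1 | 10 | Z1
8 | 6 | 8 | Y2
40 | 5 | 40 | Z3
After WHERE (2 rows):
parts.id | parts.amt | teams.id | teams.code
10 | 1 | 10 | Z1
40 | 5 | 40 | Z3
After SELECT (2 rows):
teams.code
Z1
Z3

== RESULT ==
teams.code
Z1
Z3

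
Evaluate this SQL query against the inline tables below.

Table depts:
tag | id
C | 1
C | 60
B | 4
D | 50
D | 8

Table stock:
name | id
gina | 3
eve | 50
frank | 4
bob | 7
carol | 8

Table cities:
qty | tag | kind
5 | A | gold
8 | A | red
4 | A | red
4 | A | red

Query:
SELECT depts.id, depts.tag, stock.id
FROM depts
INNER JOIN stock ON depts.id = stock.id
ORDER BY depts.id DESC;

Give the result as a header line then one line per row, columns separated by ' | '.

After JOIN stock (3 rows):
depts.tag | depts.id | stock.name | stock.id
B | 4 | frank | 4
D | 50 | eve | 50
D | 8 | carol | 8
After SELECT (3 rows):
depts.id | depts.tag | stock.id
4 | B | 4
50 | D | 50
8 | D | 8
After ORDER BY (3 rows):
depts.id | depts.tag | stock.id
50 | D | 50
8 | D | 8
4 | B | 4

== RESULT ==
depts.id | depts.tag | stock.id
50 | D | 50
8 | D | 8
4 | B | 4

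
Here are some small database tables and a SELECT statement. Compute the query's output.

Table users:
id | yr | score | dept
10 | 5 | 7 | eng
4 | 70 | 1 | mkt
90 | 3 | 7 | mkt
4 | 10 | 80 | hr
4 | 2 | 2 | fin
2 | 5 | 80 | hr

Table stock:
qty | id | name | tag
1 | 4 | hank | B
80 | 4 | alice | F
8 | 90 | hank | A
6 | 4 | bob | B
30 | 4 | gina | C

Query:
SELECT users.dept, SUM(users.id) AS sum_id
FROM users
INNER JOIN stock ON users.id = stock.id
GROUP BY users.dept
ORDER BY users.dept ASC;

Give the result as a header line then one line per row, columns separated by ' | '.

After JOIN stock (13 rows):
users.id | users.yr | users.score | users.dept | stock.qty | stock.id | stock.name | stock.tag
4 | 70 | 1 | mkt | 1 | 4 | hank | B
4 | 70 | 1 | mkt | 80 | 4 | alice | F
4 | 70 | 1 | mkt | 6 | 4 | bob | B
4 | 70 | 1 | mkt | 30 | 4 | gina | C
90 | 3 | 7 | mkt | 8 | 90 | hank | A
4 | 10 | 80 | hr | 1 | 4 | hank | B
4 | 10 | 80 | hr | 80 | 4 | alice | F
4 | 10 | 80 | hr | 6 | 4 | bob | B
4 | 10 | 80 | hr | 30 | 4 | gina | C
4 | 2 | 2 | fin | 1 | 4 | hank | B
4 | 2 | 2 | fin | 80 | 4 | alice | F
4 | 2 | 2 | fin | 6 | 4 | bob | B
4 | 2 | 2 | fin | 30 | 4 | gina | C
After GROUP BY (3 rows):
users.dept | sum_id
mkt | 106
hr | 16
fin | 16
After ORDER BY (3 rows):
users.dept | sum_id
fin | 16
hr | 16
mkt | 106

== RESULT ==
users.dept | sum_id
fin | 16
hr | 16
mkt | 106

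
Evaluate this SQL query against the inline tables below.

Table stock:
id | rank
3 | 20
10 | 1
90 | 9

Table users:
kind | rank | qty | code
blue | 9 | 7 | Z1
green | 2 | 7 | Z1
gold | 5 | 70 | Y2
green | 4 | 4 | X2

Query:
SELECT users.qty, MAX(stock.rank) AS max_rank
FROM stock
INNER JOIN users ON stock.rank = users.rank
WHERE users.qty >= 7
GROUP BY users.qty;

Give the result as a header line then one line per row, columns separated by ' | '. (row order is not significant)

After JOIN users (1 rows):
stock.id | stock.rank | users.kind | users.rank | users.qty | users.code
90 | 9 | blue | 9 | 7 | Z1
After WHERE (1 rows):
stock.id | stock.rank | users.kind | users.rank | users.qty | users.code
90 | 9 | blue | 9 | 7 | Z1
After GROUP BY (1 rows):
users.qty | max_rank
7 | 9

== RESULT ==
users.qty | max_rank
7 | 9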